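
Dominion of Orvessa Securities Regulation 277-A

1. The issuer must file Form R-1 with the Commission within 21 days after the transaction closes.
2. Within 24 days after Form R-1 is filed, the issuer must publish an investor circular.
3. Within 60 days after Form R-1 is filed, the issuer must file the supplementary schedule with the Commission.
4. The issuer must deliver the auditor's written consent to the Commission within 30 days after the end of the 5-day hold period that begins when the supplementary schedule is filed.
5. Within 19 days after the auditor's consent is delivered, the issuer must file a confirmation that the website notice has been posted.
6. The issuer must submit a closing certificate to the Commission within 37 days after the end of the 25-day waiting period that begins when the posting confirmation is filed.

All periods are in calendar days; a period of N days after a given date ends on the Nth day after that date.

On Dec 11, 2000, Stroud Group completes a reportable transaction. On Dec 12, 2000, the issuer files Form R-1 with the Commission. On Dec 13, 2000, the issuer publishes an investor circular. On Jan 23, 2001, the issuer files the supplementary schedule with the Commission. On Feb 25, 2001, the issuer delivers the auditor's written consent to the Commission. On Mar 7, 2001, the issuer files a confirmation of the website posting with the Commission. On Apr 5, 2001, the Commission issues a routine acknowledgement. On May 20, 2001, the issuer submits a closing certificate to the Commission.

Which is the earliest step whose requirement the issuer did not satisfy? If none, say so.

Step 6

(1) due by Dec 11, 2000 + 21 days = Jan 1, 2001; Dec 12, 2000 is within that limit.
(2) due by Dec 12, 2000 + 24 days = Jan 5, 2001; completed Dec 13, 2000, before the deadline.
(3) due by Dec 12, 2000 + 60 days = Feb 10, 2001; completed Jan 23, 2001, before the deadline.
(4) due by Jan 28, 2001 + 30 days = Feb 27, 2001; completed Feb 25, 2001, before the deadline.
(5) due by Feb 25, 2001 + 19 days = Mar 16, 2001; Mar 7, 2001 is within that limit.
(6) due by Apr 1, 2001 + 37 days = May 8, 2001; not done until May 20, 2001, 12 days after the deadline.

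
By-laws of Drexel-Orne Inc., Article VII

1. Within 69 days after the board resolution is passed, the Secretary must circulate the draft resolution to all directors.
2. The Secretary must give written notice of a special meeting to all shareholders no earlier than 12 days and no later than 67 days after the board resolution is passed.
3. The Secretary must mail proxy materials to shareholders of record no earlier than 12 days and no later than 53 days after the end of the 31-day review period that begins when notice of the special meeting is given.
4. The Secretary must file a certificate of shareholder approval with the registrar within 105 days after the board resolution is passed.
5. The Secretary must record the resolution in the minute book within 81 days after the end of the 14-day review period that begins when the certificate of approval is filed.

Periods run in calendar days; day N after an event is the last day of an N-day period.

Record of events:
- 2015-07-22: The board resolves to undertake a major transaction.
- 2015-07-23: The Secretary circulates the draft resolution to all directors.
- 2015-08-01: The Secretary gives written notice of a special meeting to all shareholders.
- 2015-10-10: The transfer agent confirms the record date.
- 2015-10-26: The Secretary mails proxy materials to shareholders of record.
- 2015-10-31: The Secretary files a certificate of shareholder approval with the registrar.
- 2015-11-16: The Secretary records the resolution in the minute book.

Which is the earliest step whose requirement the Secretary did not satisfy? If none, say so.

(1) due by 2015-07-22 + 69 days = 2015-09-29; 2015-07-23 is within that limit.
(2) the permitted window runs from 2015-07-22 + 12 = 2015-08-03 to 2015-07-22 + 67 = 2015-09-27; 2015-08-01 is 2 days too early.

Step 2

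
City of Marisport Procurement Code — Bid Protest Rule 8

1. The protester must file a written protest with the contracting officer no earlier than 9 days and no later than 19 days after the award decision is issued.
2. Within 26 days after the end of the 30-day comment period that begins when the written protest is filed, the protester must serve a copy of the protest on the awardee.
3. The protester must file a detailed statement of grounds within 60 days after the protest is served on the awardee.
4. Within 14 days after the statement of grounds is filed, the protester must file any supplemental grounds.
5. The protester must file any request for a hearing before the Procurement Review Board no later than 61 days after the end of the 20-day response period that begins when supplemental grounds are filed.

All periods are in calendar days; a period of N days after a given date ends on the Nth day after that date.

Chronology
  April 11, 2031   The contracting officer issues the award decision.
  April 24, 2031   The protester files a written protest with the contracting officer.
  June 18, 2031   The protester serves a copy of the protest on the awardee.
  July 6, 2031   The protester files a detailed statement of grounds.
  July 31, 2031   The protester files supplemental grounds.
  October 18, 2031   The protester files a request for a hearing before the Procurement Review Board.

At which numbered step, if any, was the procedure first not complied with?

Step 1: the window is 9–19 days after April 11, 2031 (when the award decision is issued), so April 20, 2031 through April 30, 2031; April 24, 2031 falls inside that range.
Step 2: 26 days after May 24, 2031 (end of the 30-day comment period, which began when the written protest is filed on April 24, 2031) is June 19, 2031; done June 18, 2031 — timely.
Step 3: 60 days after June 18, 2031 (when the protest is served on the awardee) is August 17, 2031; done July 6, 2031 — timely.
Step 4: 14 days after July 6, 2031 (when the statement of grounds is filed) is July 20, 2031; done July 31, 2031 — 11 days late.

Step 4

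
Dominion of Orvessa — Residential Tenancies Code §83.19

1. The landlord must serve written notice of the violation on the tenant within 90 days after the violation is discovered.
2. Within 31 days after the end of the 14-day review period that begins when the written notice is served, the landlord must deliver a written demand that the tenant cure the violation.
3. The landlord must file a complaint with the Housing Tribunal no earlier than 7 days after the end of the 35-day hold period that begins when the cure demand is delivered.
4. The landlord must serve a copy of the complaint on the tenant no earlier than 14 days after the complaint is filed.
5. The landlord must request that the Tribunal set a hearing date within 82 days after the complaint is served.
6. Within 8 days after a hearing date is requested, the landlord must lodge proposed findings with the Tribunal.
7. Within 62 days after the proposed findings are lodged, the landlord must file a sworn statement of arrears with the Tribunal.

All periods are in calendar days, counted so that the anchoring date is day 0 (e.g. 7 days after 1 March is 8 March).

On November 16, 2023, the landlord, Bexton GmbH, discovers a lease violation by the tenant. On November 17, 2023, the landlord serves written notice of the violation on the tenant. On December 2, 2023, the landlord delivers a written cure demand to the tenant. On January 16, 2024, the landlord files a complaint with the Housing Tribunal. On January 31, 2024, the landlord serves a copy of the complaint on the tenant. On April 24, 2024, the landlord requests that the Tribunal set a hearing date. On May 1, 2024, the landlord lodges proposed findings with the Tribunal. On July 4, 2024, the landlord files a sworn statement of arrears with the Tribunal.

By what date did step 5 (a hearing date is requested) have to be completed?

Step 5 runs from January 31, 2024, when the complaint is served. 82 days after January 31, 2024 is April 22, 2024.

April 22, 2024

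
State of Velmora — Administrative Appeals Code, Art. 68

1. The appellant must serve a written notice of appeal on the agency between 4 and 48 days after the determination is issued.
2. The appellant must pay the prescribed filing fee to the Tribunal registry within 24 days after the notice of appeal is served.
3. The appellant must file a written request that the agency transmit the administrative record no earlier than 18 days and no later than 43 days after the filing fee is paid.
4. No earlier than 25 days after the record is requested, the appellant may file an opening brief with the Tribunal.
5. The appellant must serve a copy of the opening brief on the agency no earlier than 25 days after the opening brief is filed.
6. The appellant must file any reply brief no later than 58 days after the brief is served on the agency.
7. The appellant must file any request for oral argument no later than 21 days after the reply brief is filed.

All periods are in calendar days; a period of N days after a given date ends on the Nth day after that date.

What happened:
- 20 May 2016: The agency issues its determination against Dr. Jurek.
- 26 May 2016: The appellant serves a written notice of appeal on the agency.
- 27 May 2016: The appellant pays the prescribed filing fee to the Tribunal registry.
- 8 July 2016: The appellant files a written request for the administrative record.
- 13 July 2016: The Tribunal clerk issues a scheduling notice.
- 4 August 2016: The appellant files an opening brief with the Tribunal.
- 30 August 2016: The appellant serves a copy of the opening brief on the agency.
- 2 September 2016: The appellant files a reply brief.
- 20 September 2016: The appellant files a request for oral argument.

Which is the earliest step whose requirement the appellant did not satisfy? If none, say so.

None — every step was satisfied

Step 1: the window is 4–48 days after 20 May 2016 (when the determination is issued), so 24 May 2016 through 7 July 2016; done 26 May 2016 — within the window.
Step 2: 24 days after 26 May 2016 (when the notice of appeal is served) is 19 June 2016; 27 May 2016 is within that limit.
Step 3: the window is 18–43 days after 27 May 2016 (when the filing fee is paid), so 14 June 2016 through 9 July 2016; done 8 July 2016, which is between those dates.
Step 4: the earliest permitted date is 25 days after 8 July 2016 (when the record is requested), i.e. 2 August 2016; done 4 August 2016 — permitted.
Step 5: the earliest permitted date is 25 days after 4 August 2016 (when the opening brief is filed), i.e. 29 August 2016; done 30 August 2016 — permitted.
Step 6: 58 days after 30 August 2016 (when the brief is served on the agency) is 27 October 2016; 2 September 2016 is within that limit.
Step 7: 21 days after 2 September 2016 (when the reply brief is filed) is 23 September 2016; 20 September 2016 is within that limit.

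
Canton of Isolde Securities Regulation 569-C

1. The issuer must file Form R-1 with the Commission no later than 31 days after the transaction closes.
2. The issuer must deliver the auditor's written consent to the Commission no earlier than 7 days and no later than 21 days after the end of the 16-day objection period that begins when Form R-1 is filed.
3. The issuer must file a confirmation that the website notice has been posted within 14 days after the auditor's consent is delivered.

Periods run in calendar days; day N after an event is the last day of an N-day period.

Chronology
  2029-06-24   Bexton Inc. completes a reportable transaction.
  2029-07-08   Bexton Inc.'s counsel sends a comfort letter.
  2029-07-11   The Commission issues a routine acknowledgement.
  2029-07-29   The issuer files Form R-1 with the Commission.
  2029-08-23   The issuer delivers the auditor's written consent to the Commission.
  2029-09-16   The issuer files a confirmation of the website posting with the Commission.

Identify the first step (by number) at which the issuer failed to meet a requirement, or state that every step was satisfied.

Step 1 — counting 31 days from 2029-06-24 (when the transaction closes) gives a deadline of 2029-07-25; done 2029-07-29 — 4 days late.
That is the first point of non-compliance.

Step 1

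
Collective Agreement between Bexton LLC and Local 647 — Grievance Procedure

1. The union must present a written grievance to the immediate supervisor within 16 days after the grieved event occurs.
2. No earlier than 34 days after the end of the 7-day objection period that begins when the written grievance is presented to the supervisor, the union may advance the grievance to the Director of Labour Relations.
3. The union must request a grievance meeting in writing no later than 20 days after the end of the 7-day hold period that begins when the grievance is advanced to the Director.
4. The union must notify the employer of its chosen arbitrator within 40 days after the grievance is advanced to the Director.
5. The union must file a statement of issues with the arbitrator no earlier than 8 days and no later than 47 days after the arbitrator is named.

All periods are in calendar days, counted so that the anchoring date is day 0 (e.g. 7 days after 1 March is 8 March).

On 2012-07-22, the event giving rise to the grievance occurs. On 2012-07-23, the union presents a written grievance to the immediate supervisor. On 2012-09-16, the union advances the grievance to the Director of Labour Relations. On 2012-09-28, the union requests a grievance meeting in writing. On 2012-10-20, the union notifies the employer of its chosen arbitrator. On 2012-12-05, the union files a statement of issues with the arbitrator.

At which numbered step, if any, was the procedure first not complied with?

None — every step was satisfied

(1) due by 2012-07-22 + 16 days = 2012-08-07; completed 2012-07-23, before the deadline.
(2) permitted from 2012-07-30 + 34 days = 2012-09-02 onward; done 2012-09-16, after the minimum wait.
(3) due by 2012-09-23 + 20 days = 2012-10-13; 2012-09-28 is within that limit.
(4) due by 2012-09-16 + 40 days = 2012-10-26; 2012-10-20 is within that limit.
(5) the permitted window runs from 2012-10-20 + 8 = 2012-10-28 to 2012-10-20 + 47 = 2012-12-06; done 2012-12-05, which is between those dates.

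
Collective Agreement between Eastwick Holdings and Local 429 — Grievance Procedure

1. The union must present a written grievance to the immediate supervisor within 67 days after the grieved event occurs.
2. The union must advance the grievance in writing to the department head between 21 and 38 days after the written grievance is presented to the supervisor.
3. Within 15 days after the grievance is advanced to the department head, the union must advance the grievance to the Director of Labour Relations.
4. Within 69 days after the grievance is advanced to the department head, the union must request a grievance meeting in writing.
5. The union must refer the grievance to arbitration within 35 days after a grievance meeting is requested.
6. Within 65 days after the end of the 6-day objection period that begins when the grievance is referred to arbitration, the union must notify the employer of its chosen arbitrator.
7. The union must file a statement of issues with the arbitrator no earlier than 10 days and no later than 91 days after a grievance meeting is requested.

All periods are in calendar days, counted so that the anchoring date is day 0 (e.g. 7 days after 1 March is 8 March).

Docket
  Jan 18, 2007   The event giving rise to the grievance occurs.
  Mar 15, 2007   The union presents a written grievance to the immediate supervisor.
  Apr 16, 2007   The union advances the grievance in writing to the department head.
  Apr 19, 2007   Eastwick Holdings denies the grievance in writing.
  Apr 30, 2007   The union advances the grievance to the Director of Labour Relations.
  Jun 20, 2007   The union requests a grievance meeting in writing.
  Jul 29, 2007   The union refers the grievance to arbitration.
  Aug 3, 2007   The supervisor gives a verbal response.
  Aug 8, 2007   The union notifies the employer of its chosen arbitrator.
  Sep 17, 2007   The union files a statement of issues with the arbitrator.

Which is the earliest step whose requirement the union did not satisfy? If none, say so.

Step 5

Step 1 — counting 67 days from Jan 18, 2007 (when the grieved event occurs) gives a deadline of Mar 26, 2007; Mar 15, 2007 is within that limit.
Step 2 — 21 and 38 days from Mar 15, 2007 (when the written grievance is presented to the supervisor) are Apr 5, 2007 and Apr 22, 2007 respectively; done Apr 16, 2007, which is between those dates.
Step 3 — counting 15 days from Apr 16, 2007 (when the grievance is advanced to the department head) gives a deadline of May 1, 2007; Apr 30, 2007 is within that limit.
Step 4 — counting 69 days from Apr 16, 2007 (when the grievance is advanced to the department head) gives a deadline of Jun 24, 2007; Jun 20, 2007 is within that limit.
Step 5 — counting 35 days from Jun 20, 2007 (when a grievance meeting is requested) gives a deadline of Jul 25, 2007; not done until Jul 29, 2007, 4 days after the deadline.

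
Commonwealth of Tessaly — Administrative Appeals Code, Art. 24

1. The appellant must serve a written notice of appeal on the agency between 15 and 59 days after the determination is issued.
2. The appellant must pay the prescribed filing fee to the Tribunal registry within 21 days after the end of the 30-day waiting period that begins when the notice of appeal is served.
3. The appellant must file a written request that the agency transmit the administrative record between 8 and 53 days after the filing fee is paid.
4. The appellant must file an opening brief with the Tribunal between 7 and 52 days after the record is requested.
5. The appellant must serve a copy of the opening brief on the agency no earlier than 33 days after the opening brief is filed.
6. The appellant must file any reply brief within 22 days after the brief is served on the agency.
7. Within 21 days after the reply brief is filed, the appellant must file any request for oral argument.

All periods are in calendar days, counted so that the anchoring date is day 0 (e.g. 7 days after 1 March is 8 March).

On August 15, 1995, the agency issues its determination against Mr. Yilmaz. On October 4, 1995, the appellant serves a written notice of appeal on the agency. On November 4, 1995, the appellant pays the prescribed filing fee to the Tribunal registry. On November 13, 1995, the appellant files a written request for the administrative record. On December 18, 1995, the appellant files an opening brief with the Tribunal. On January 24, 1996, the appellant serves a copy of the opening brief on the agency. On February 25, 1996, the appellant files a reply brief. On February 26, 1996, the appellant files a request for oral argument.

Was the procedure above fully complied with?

Step 1: the window is 15–59 days after August 15, 1995 (when the determination is issued), so August 30, 1995 through October 13, 1995; done October 4, 1995, which is between those dates.
Step 2: 21 days after November 3, 1995 (end of the 30-day waiting period, which began when the notice of appeal is served on October 4, 1995) is November 24, 1995; completed November 4, 1995, before the deadline.
Step 3: the window is 8–53 days after November 4, 1995 (when the filing fee is paid), so November 12, 1995 through December 27, 1995; done November 13, 1995 — within the window.
Step 4: the window is 7–52 days after November 13, 1995 (when the record is requested), so November 20, 1995 through January 4, 1996; done December 18, 1995 — within the window.
Step 5: the earliest permitted date is 33 days after December 18, 1995 (when the opening brief is filed), i.e. January 20, 1996; January 24, 1996 is on or after that date.
Step 6: 22 days after January 24, 1996 (when the brief is served on the agency) is February 15, 1996; done February 25, 1996 — 10 days late.

No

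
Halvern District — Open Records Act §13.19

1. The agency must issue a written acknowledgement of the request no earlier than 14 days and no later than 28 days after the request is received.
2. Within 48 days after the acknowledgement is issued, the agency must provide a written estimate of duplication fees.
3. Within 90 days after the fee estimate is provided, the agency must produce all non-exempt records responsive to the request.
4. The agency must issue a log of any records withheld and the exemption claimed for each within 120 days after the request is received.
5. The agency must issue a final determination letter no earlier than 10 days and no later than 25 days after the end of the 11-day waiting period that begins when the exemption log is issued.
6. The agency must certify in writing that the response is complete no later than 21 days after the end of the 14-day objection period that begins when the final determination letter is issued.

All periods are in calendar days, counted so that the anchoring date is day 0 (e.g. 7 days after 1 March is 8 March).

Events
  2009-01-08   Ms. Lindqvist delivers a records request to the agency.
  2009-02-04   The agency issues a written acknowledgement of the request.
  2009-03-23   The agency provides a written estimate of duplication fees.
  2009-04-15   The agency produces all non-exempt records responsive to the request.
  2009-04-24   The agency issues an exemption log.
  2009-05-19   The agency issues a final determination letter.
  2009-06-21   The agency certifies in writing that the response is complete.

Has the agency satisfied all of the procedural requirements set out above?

Step 1 — 14 and 28 days from 2009-01-08 (when the request is received) are 2009-01-22 and 2009-02-05 respectively; done 2009-02-04 — within the window.
Step 2 — counting 48 days from 2009-02-04 (when the acknowledgement is issued) gives a deadline of 2009-03-24; completed 2009-03-23, before the deadline.
Step 3 — counting 90 days from 2009-03-23 (when the fee estimate is provided) gives a deadline of 2009-06-21; done 2009-04-15 — timely.
Step 4 — counting 120 days from 2009-01-08 (when the request is received) gives a deadline of 2009-05-08; 2009-04-24 is within that limit.
Step 5 — 10 and 25 days from 2009-05-05 (end of the 11-day waiting period, which began when the exemption log is issued on 2009-04-24) are 2009-05-15 and 2009-05-30 respectively; done 2009-05-19, which is between those dates.
Step 6 — counting 21 days from 2009-06-02 (end of the 14-day objection period, which began when the final determination letter is issued on 2009-05-19) gives a deadline of 2009-06-23; completed 2009-06-21, before the deadline.

Yes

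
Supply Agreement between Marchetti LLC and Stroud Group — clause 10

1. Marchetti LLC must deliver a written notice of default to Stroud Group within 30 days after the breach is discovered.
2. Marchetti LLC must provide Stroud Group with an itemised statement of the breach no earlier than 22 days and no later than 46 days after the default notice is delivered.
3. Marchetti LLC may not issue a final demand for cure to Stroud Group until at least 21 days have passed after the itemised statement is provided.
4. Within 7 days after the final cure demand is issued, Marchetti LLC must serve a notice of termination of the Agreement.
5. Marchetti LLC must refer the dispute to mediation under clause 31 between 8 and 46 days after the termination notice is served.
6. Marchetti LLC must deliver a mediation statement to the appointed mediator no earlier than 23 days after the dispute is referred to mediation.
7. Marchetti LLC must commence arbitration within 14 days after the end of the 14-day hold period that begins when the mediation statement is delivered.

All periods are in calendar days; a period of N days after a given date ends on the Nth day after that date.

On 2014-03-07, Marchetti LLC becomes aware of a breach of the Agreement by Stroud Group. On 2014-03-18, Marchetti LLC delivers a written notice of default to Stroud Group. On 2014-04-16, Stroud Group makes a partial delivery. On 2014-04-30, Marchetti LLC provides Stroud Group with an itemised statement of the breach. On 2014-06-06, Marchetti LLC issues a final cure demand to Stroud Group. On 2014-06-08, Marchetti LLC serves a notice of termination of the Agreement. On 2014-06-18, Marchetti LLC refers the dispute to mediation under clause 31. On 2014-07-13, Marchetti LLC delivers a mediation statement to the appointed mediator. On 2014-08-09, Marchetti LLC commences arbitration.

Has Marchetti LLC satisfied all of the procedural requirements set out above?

(1) due by 2014-03-07 + 30 days = 2014-04-06; completed 2014-03-18, before the deadline.
(2) the permitted window runs from 2014-03-18 + 22 = 2014-04-09 to 2014-03-18 + 46 = 2014-05-03; 2014-04-30 falls inside that range.
(3) permitted from 2014-04-30 + 21 days = 2014-05-21 onward; done 2014-06-06 — permitted.
(4) due by 2014-06-06 + 7 days = 2014-06-13; done 2014-06-08 — timely.
(5) the permitted window runs from 2014-06-08 + 8 = 2014-06-16 to 2014-06-08 + 46 = 2014-07-24; 2014-06-18 falls inside that range.
(6) permitted from 2014-06-18 + 23 days = 2014-07-11 onward; done 2014-07-13 — permitted.
(7) due by 2014-07-27 + 14 days = 2014-08-10; done 2014-08-09 — timely.

Yes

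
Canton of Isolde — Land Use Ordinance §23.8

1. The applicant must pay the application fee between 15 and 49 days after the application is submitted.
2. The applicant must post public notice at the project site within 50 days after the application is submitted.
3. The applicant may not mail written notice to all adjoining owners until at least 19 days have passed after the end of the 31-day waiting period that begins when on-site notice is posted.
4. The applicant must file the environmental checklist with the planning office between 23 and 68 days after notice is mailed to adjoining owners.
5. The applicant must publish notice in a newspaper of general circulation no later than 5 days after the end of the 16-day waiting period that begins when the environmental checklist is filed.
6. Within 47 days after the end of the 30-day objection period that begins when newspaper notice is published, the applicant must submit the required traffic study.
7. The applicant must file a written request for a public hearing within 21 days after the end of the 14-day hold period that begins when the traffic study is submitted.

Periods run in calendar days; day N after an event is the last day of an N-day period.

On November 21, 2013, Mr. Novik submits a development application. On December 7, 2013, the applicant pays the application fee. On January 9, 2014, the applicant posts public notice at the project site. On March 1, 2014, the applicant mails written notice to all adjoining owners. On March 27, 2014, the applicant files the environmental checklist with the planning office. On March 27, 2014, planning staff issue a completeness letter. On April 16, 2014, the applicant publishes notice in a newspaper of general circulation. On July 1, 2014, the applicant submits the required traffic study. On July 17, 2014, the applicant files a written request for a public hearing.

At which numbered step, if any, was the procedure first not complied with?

None — every step was satisfied

Step 1 — 15 and 49 days from November 21, 2013 (when the application is submitted) are December 6, 2013 and January 9, 2014 respectively; done December 7, 2013 — within the window.
Step 2 — counting 50 days from November 21, 2013 (when the application is submitted) gives a deadline of January 10, 2014; January 9, 2014 is within that limit.
Step 3 — must wait 19 days from February 9, 2014 (end of the 31-day waiting period, which began when on-site notice is posted on January 9, 2014), so not before February 28, 2014; done March 1, 2014, after the minimum wait.
Step 4 — 23 and 68 days from March 1, 2014 (when notice is mailed to adjoining owners) are March 24, 2014 and May 8, 2014 respectively; done March 27, 2014 — within the window.
Step 5 — counting 5 days from April 12, 2014 (end of the 16-day waiting period, which began when the environmental checklist is filed on March 27, 2014) gives a deadline of April 17, 2014; completed April 16, 2014, before the deadline.
Step 6 — counting 47 days from May 16, 2014 (end of the 30-day objection period, which began when newspaper notice is published on April 16, 2014) gives a deadline of July 2, 2014; July 1, 2014 is within that limit.
Step 7 — counting 21 days from July 15, 2014 (end of the 14-day hold period, which began when the traffic study is submitted on July 1, 2014) gives a deadline of August 5, 2014; done July 17, 2014 — timely.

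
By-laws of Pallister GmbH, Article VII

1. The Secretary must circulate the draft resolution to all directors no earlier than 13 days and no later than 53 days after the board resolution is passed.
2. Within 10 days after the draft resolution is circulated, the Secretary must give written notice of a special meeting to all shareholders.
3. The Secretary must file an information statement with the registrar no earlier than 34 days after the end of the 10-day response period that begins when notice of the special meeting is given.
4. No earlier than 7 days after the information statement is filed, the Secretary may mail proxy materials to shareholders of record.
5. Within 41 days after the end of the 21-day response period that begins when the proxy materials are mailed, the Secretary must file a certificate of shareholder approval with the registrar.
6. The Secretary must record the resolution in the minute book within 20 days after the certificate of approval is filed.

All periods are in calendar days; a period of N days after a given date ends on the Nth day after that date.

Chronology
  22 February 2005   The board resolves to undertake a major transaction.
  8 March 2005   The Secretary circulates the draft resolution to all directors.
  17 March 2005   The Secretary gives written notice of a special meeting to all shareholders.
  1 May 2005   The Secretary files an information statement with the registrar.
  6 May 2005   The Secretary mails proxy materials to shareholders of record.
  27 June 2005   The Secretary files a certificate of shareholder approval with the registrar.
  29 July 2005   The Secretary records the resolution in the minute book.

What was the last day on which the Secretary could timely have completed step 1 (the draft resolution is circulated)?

Step 1 runs from 22 February 2005, when the board resolution is passed. The window is 13–53 days after 22 February 2005; it closes on 16 April 2005.

16 April 2005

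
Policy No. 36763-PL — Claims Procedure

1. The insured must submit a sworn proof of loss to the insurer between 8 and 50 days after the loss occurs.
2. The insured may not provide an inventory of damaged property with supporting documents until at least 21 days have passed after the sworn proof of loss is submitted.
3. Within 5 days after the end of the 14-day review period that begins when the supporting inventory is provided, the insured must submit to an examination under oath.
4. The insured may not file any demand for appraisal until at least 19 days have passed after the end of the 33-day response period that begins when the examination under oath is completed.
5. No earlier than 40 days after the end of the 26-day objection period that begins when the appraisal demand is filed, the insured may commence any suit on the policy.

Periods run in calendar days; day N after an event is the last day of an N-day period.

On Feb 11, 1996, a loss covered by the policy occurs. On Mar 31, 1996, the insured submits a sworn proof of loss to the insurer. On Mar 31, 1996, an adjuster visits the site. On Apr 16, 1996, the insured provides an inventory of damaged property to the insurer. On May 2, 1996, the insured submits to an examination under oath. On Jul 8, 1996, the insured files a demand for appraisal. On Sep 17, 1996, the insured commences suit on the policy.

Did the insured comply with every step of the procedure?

Step 1 — 8 and 50 days from Feb 11, 1996 (when the loss occurs) are Feb 19, 1996 and Apr 1, 1996 respectively; Mar 31, 1996 falls inside that range.
Step 2 — must wait 21 days from Mar 31, 1996 (when the sworn proof of loss is submitted), so not before Apr 21, 1996; done Apr 16, 1996 — 5 days too early.

No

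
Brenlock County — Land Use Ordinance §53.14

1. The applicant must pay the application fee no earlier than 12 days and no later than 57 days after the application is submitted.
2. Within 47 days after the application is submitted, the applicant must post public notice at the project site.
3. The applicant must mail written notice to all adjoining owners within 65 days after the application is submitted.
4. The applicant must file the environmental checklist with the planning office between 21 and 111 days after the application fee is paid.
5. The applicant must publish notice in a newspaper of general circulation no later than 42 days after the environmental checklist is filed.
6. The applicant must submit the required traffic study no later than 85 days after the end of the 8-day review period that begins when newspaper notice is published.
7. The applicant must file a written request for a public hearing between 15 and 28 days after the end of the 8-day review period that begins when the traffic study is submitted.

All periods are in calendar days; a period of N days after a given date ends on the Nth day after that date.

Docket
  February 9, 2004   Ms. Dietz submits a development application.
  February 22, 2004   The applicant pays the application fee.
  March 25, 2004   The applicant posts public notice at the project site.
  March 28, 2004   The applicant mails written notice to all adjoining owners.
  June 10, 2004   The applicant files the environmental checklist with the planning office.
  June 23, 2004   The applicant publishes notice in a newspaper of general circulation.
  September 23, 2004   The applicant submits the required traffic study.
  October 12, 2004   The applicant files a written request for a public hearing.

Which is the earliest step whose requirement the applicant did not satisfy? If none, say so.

Step 1: the window is 12–57 days after February 9, 2004 (when the application is submitted), so February 21, 2004 through April 6, 2004; February 22, 2004 falls inside that range.
Step 2: 47 days after February 9, 2004 (when the application is submitted) is March 27, 2004; completed March 25, 2004, before the deadline.
Step 3: 65 days after February 9, 2004 (when the application is submitted) is April 14, 2004; completed March 28, 2004, before the deadline.
Step 4: the window is 21–111 days after February 22, 2004 (when the application fee is paid), so March 14, 2004 through June 12, 2004; June 10, 2004 falls inside that range.
Step 5: 42 days after June 10, 2004 (when the environmental checklist is filed) is July 22, 2004; completed June 23, 2004, before the deadline.
Step 6: 85 days after July 1, 2004 (end of the 8-day review period, which began when newspaper notice is published on June 23, 2004) is September 24, 2004; September 23, 2004 is within that limit.
Step 7: the window is 15–28 days after October 1, 2004 (end of the 8-day review period, which began when the traffic study is submitted on September 23, 2004), so October 16, 2004 through October 29, 2004; October 12, 2004 is 4 days too early.

Step 7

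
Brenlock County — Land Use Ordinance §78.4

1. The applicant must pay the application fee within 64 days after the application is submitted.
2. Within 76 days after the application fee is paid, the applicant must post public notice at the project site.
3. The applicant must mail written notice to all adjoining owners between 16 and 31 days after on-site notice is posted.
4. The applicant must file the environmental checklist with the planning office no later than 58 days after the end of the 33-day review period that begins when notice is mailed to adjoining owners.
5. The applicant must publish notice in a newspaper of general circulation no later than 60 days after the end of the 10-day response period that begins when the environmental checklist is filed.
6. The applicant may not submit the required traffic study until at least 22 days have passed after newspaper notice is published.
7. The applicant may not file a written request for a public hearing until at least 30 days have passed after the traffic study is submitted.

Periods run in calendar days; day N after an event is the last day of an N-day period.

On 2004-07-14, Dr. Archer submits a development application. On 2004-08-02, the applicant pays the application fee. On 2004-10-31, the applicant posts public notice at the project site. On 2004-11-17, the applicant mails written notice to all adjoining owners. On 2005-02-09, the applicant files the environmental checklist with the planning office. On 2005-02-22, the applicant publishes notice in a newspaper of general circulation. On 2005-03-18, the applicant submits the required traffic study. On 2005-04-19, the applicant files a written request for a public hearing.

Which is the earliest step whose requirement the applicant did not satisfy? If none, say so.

Step 1 — counting 64 days from 2004-07-14 (when the application is submitted) gives a deadline of 2004-09-16; done 2004-08-02 — timely.
Step 2 — counting 76 days from 2004-08-02 (when the application fee is paid) gives a deadline of 2004-10-17; not done until 2004-10-31, 14 days after the deadline.
That is the first point of non-compliance.

Step 2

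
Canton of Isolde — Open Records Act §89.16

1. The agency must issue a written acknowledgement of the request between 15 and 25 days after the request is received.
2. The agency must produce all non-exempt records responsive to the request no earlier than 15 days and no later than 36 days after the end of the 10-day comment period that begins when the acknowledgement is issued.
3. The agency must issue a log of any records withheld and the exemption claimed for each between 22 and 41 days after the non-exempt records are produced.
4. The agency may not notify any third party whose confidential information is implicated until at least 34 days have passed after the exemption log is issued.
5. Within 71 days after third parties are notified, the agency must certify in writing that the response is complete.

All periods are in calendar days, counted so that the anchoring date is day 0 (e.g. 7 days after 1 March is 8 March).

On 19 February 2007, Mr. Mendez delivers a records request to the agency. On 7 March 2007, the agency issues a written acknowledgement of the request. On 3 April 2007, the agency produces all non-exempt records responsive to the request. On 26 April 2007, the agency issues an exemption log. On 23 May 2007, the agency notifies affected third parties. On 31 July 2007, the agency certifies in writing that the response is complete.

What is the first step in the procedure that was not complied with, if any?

Step 4

(1) the permitted window runs from 19 February 2007 + 15 = 6 March 2007 to 19 February 2007 + 25 = 16 March 2007; done 7 March 2007, which is between those dates.
(2) the permitted window runs from 17 March 2007 + 15 = 1 April 2007 to 17 March 2007 + 36 = 22 April 2007; done 3 April 2007 — within the window.
(3) the permitted window runs from 3 April 2007 + 22 = 25 April 2007 to 3 April 2007 + 41 = 14 May 2007; done 26 April 2007, which is between those dates.
(4) permitted from 26 April 2007 + 34 days = 30 May 2007 onward; acted on 23 May 2007, 7 days prematurely.
The analysis stops there.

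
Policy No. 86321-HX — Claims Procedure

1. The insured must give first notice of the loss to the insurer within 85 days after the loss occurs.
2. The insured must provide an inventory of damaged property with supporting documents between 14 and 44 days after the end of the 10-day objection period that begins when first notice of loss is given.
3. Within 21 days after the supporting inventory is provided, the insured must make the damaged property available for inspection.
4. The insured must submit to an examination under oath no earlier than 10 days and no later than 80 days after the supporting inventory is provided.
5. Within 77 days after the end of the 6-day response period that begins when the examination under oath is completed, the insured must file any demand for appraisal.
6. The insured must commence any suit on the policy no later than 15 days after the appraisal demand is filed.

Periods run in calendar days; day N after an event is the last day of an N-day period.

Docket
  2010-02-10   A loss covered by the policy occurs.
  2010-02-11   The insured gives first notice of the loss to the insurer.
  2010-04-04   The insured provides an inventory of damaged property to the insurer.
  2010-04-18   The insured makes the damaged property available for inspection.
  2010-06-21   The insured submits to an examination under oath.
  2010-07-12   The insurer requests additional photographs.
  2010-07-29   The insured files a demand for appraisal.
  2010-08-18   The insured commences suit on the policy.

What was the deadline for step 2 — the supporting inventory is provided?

2010-04-06

First notice of loss is given on 2010-02-11; the 10-day objection period therefore ends 2010-02-21, and step 2 runs from that date. The window is 14–44 days after 2010-02-21; it closes on 2010-04-06.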